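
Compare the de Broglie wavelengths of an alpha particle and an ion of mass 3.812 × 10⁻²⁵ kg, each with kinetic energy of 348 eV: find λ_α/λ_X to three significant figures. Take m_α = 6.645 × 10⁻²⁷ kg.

At fixed KE, p = √(2mKE) so λ = h/p ∝ 1/√m.
λ_α/λ_X = √(m_X/m_α) = √(3.812 × 10⁻²⁵/6.645 × 10⁻²⁷) = √(57.37) = 7.57.

λ_α/λ_X = 7.57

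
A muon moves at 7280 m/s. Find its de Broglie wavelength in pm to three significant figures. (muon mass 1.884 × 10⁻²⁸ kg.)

p = mv = 1.884 × 10⁻²⁸ × 7280 = 1.372 × 10⁻²⁴ kg·m/s.
λ = h/p = 6.626 × 10⁻³⁴ / 1.372 × 10⁻²⁴ = 4.83 × 10⁻¹⁰ m = 483 pm.

λ = 483 pm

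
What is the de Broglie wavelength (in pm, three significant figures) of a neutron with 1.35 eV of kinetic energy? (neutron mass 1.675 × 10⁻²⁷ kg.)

KE = 1.35 eV = 2.163 × 10⁻¹⁹ J.
p = √(2mKE) = √(2 × 1.675 × 10⁻²⁷ × 2.163 × 10⁻¹⁹) = 2.692 × 10⁻²³ kg·m/s.
λ = h/p = 6.626 × 10⁻³⁴ / 2.692 × 10⁻²³ = 2.46 × 10⁻¹¹ m = 24.6 pm.

λ = 24.6 pm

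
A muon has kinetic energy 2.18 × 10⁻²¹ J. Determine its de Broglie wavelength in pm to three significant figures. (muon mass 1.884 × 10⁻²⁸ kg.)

p = √(2mKE) = √(2 × 1.884 × 10⁻²⁸ × 2.180 × 10⁻²¹) = 9.063 × 10⁻²⁵ kg·m/s.
λ = h/p = 6.626 × 10⁻³⁴ / 9.063 × 10⁻²⁵ = 7.31 × 10⁻¹⁰ m = 731 pm.

λ = 731 pm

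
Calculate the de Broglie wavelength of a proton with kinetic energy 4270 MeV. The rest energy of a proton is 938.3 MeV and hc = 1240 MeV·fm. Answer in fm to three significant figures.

Total energy E = KE + m₀c² = 4270 + 938.3 = 5208.3 MeV.
(pc)² = E² − (m₀c²)² = (5208.3)² − (938.3)² = 2.625 × 10⁷ MeV², so pc = 5123 MeV.
λ = hc/(pc) = 1240 MeV·fm / 5123 MeV = 0.242 fm.

λ = 0.242 fm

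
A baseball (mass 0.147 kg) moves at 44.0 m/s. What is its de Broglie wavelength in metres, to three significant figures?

p = mv = 0.147 × 44.0 = 6.468 kg·m/s.
λ = h/p = 6.626 × 10⁻³⁴ / 6.468 = 1.02 × 10⁻³⁴ m.

λ = 1.02 × 10⁻³⁴ m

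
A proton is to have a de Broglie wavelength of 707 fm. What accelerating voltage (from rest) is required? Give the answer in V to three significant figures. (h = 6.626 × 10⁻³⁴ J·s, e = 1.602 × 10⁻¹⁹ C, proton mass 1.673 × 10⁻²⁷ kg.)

V = 1640 V

p = h/λ = 6.626 × 10⁻³⁴ / 7.070 × 10⁻¹³ = 9.372 × 10⁻²² kg·m/s.
KE = p²/(2m) = 2.625 × 10⁻¹⁶ J.
V = KE/e = 2.625 × 10⁻¹⁶ / (1.602 × 10⁻¹⁹) = 1640 V.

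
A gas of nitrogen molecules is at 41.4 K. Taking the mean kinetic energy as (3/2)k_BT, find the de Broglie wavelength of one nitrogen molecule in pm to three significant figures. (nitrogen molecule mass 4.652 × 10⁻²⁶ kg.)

λ = 74.2 pm

KE = (3/2)k_BT = 1.5 × 1.381 × 10⁻²³ × 41.4 = 8.576 × 10⁻²² J.
p = √(2mKE) = √(2 × 4.652 × 10⁻²⁶ × 8.576 × 10⁻²²) = 8.933 × 10⁻²⁴ kg·m/s.
λ = h/p = 7.42 × 10⁻¹¹ m = 74.2 pm.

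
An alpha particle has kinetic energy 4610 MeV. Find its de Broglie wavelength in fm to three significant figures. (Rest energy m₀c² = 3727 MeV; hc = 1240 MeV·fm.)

Total energy E = KE + m₀c² = 4610 + 3727 = 8337 MeV.
(pc)² = E² − (m₀c²)² = (8337)² − (3727)² = 5.562 × 10⁷ MeV², so pc = 7458 MeV.
λ = hc/(pc) = 1240 MeV·fm / 7458 MeV = 0.166 fm.

λ = 0.166 fm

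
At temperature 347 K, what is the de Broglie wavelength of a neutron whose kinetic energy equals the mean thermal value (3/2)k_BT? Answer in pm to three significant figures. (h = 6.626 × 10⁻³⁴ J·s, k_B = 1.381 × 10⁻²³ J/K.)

KE = (3/2)k_BT = 1.5 × 1.381 × 10⁻²³ × 347 = 7.188 × 10⁻²¹ J.
p = √(2mKE) = √(2 × 1.675 × 10⁻²⁷ × 7.188 × 10⁻²¹) = 4.907 × 10⁻²⁴ kg·m/s.
λ = h/p = 1.35 × 10⁻¹⁰ m = 135 pm.

λ = 135 pm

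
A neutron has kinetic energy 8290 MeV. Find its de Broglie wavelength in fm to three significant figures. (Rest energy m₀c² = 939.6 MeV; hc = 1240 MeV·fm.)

λ = 0.135 fm

Total energy E = KE + m₀c² = 8290 + 939.6 = 9229.6 MeV.
(pc)² = E² − (m₀c²)² = (9229.6)² − (939.6)² = 8.430 × 10⁷ MeV², so pc = 9182 MeV.
λ = hc/(pc) = 1240 MeV·fm / 9182 MeV = 0.135 fm.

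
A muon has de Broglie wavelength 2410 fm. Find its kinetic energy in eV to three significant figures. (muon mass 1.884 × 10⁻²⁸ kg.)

KE = 1250 eV

p = h/λ = 6.626 × 10⁻³⁴ / 2.410 × 10⁻¹² = 2.749 × 10⁻²² kg·m/s.
KE = p²/(2m) = (2.749 × 10⁻²²)² / (2 × 1.884 × 10⁻²⁸) = 2.006 × 10⁻¹⁶ J = 1250 eV.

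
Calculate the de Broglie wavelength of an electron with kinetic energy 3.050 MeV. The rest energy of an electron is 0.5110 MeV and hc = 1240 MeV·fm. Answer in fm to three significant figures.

Total energy E = KE + m₀c² = 3.050 + 0.5110 = 3.5610 MeV.
(pc)² = E² − (m₀c²)² = (3.5610)² − (0.5110)² = 12.42 MeV², so pc = 3.524 MeV.
λ = hc/(pc) = 1240 MeV·fm / 3.524 MeV = 352 fm.

λ = 352 fm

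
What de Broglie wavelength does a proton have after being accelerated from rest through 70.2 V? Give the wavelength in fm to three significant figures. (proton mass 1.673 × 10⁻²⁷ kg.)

λ = 3420 fm

KE = eV = 1.602 × 10⁻¹⁹ × 70.20 = 1.125 × 10⁻¹⁷ J.
p = √(2mKE) = √(2 × 1.673 × 10⁻²⁷ × 1.125 × 10⁻¹⁷) = 1.940 × 10⁻²² kg·m/s.
λ = h/p = 6.626 × 10⁻³⁴ / 1.940 × 10⁻²² = 3.42 × 10⁻¹² m = 3420 fm.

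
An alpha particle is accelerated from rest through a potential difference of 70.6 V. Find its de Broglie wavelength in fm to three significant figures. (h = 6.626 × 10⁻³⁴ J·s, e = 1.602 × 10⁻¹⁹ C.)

λ = 1210 fm

KE = 2eV = 2 × 1.602 × 10⁻¹⁹ × 70.60 = 2.262 × 10⁻¹⁷ J.
p = √(2mKE) = √(2 × 6.645 × 10⁻²⁷ × 2.262 × 10⁻¹⁷) = 5.483 × 10⁻²² kg·m/s.
λ = h/p = 6.626 × 10⁻³⁴ / 5.483 × 10⁻²² = 1.21 × 10⁻¹² m = 1210 fm.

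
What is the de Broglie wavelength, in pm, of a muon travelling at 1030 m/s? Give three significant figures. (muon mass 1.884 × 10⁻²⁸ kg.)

p = mv = 1.884 × 10⁻²⁸ × 1030 = 1.941 × 10⁻²⁵ kg·m/s.
λ = h/p = 6.626 × 10⁻³⁴ / 1.941 × 10⁻²⁵ = 3.41 × 10⁻⁹ m = 3410 pm.

λ = 3410 pm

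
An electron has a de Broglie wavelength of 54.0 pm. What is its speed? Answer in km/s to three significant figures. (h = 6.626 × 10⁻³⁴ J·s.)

v = 1.35 × 10⁴ km/s

p = h/λ = 6.626 × 10⁻³⁴ / 5.400 × 10⁻¹¹ = 1.227 × 10⁻²³ kg·m/s.
v = p/m = 1.227 × 10⁻²³ / 9.109 × 10⁻³¹ = 1.35 × 10⁷ m/s = 1.35 × 10⁴ km/s.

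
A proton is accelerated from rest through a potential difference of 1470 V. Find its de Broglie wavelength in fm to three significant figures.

KE = eV = 1.602 × 10⁻¹⁹ × 1470 = 2.355 × 10⁻¹⁶ J.
p = √(2mKE) = √(2 × 1.673 × 10⁻²⁷ × 2.355 × 10⁻¹⁶) = 8.877 × 10⁻²² kg·m/s.
λ = h/p = 6.626 × 10⁻³⁴ / 8.877 × 10⁻²² = 7.46 × 10⁻¹³ m = 746 fm.

λ = 746 fm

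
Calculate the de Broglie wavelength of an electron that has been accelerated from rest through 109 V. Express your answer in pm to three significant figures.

KE = eV = 1.602 × 10⁻¹⁹ × 109.0 = 1.746 × 10⁻¹⁷ J.
p = √(2mKE) = √(2 × 9.109 × 10⁻³¹ × 1.746 × 10⁻¹⁷) = 5.640 × 10⁻²⁴ kg·m/s.
λ = h/p = 6.626 × 10⁻³⁴ / 5.640 × 10⁻²⁴ = 1.17 × 10⁻¹⁰ m = 117 pm.

λ = 117 pm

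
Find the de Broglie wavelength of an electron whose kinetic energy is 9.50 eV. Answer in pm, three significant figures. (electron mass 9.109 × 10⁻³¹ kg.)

λ = 398 pm

KE = 9.50 eV = 1.522 × 10⁻¹⁸ J.
p = √(2mKE) = √(2 × 9.109 × 10⁻³¹ × 1.522 × 10⁻¹⁸) = 1.665 × 10⁻²⁴ kg·m/s.
λ = h/p = 6.626 × 10⁻³⁴ / 1.665 × 10⁻²⁴ = 3.98 × 10⁻¹⁰ m = 398 pm.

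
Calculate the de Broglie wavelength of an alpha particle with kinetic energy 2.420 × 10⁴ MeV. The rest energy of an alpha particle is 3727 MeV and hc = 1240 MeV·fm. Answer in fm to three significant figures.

λ = 0.0448 fm

Total energy E = KE + m₀c² = 2.420 × 10⁴ + 3727 = 27927 MeV.
(pc)² = E² − (m₀c²)² = (27927)² − (3727)² = 7.660 × 10⁸ MeV², so pc = 2.768 × 10⁴ MeV.
λ = hc/(pc) = 1240 MeV·fm / 2.768 × 10⁴ MeV = 0.0448 fm.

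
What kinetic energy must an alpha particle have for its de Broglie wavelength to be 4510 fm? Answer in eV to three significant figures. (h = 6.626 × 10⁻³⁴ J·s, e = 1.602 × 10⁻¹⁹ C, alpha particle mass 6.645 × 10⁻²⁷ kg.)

p = h/λ = 6.626 × 10⁻³⁴ / 4.510 × 10⁻¹² = 1.469 × 10⁻²² kg·m/s.
KE = p²/(2m) = (1.469 × 10⁻²²)² / (2 × 6.645 × 10⁻²⁷) = 1.624 × 10⁻¹⁸ J = 10.1 eV.

KE = 10.1 eV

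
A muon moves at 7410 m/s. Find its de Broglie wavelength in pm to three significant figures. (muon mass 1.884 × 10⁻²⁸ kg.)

λ = 475 pm

p = mv = 1.884 × 10⁻²⁸ × 7410 = 1.396 × 10⁻²⁴ kg·m/s.
λ = h/p = 6.626 × 10⁻³⁴ / 1.396 × 10⁻²⁴ = 4.75 × 10⁻¹⁰ m = 475 pm.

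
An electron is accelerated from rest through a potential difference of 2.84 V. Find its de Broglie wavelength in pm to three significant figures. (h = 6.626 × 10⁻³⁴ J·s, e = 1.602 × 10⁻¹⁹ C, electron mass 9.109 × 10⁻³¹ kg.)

KE = eV = 1.602 × 10⁻¹⁹ × 2.840 = 4.550 × 10⁻¹⁹ J.
p = √(2mKE) = √(2 × 9.109 × 10⁻³¹ × 4.550 × 10⁻¹⁹) = 9.104 × 10⁻²⁵ kg·m/s.
λ = h/p = 6.626 × 10⁻³⁴ / 9.104 × 10⁻²⁵ = 7.28 × 10⁻¹⁰ m = 728 pm.

λ = 728 pm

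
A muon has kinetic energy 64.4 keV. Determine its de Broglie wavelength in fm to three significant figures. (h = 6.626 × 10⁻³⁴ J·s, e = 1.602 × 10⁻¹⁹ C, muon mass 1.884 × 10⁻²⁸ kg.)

λ = 336 fm

KE = 64.4 keV = 1.032 × 10⁻¹⁴ J.
p = √(2mKE) = √(2 × 1.884 × 10⁻²⁸ × 1.032 × 10⁻¹⁴) = 1.972 × 10⁻²¹ kg·m/s.
λ = h/p = 6.626 × 10⁻³⁴ / 1.972 × 10⁻²¹ = 3.36 × 10⁻¹³ m = 336 fm.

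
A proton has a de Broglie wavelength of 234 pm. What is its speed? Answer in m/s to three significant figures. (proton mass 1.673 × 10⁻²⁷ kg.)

p = h/λ = 6.626 × 10⁻³⁴ / 2.340 × 10⁻¹⁰ = 2.832 × 10⁻²⁴ kg·m/s.
v = p/m = 2.832 × 10⁻²⁴ / 1.673 × 10⁻²⁷ = 1.69 × 10³ m/s = 1690 m/s.

v = 1690 m/s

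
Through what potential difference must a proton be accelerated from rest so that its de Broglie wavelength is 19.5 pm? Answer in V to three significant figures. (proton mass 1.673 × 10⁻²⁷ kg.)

V = 2.15 V

p = h/λ = 6.626 × 10⁻³⁴ / 1.950 × 10⁻¹¹ = 3.398 × 10⁻²³ kg·m/s.
KE = p²/(2m) = 3.451 × 10⁻¹⁹ J.
V = KE/e = 3.451 × 10⁻¹⁹ / (1.602 × 10⁻¹⁹) = 2.15 V.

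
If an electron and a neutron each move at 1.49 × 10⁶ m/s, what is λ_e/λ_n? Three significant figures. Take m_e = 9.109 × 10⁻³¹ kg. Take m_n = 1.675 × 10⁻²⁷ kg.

At fixed v, p = mv so λ = h/(mv) ∝ 1/m.
λ_e/λ_n = m_n/m_e = 1.675 × 10⁻²⁷/9.109 × 10⁻³¹ = 1840.

λ_e/λ_n = 1840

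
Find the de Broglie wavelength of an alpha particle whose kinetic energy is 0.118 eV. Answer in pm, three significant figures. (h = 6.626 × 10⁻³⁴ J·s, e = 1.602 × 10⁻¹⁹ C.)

λ = 41.8 pm

KE = 0.118 eV = 1.890 × 10⁻²⁰ J.
p = √(2mKE) = √(2 × 6.645 × 10⁻²⁷ × 1.890 × 10⁻²⁰) = 1.585 × 10⁻²³ kg·m/s.
λ = h/p = 6.626 × 10⁻³⁴ / 1.585 × 10⁻²³ = 4.18 × 10⁻¹¹ m = 41.8 pm.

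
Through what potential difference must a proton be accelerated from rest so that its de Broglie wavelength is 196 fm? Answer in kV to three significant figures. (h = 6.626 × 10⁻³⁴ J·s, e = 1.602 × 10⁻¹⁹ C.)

V = 21.3 kV

p = h/λ = 6.626 × 10⁻³⁴ / 1.960 × 10⁻¹³ = 3.381 × 10⁻²¹ kg·m/s.
KE = p²/(2m) = 3.416 × 10⁻¹⁵ J.
V = KE/e = 3.416 × 10⁻¹⁵ / (1.602 × 10⁻¹⁹) = 21.3 kV.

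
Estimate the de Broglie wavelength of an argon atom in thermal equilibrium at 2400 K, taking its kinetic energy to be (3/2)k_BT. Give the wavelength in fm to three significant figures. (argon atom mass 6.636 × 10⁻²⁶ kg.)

λ = 8160 fm

KE = (3/2)k_BT = 1.5 × 1.381 × 10⁻²³ × 2400 = 4.972 × 10⁻²⁰ J.
p = √(2mKE) = √(2 × 6.636 × 10⁻²⁶ × 4.972 × 10⁻²⁰) = 8.123 × 10⁻²³ kg·m/s.
λ = h/p = 8.16 × 10⁻¹² m = 8160 fm.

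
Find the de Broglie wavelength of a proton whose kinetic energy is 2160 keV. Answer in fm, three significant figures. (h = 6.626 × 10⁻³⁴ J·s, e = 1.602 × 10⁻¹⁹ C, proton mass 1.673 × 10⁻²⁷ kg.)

λ = 19.5 fm

KE = 2160 keV = 3.460 × 10⁻¹³ J.
p = √(2mKE) = √(2 × 1.673 × 10⁻²⁷ × 3.460 × 10⁻¹³) = 3.403 × 10⁻²⁰ kg·m/s.
λ = h/p = 6.626 × 10⁻³⁴ / 3.403 × 10⁻²⁰ = 1.95 × 10⁻¹⁴ m = 19.5 fm.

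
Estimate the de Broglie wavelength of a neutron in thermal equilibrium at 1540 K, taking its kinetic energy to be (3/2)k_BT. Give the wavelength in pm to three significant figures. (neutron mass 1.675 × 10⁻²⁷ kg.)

KE = (3/2)k_BT = 1.5 × 1.381 × 10⁻²³ × 1540 = 3.190 × 10⁻²⁰ J.
p = √(2mKE) = √(2 × 1.675 × 10⁻²⁷ × 3.190 × 10⁻²⁰) = 1.034 × 10⁻²³ kg·m/s.
λ = h/p = 6.41 × 10⁻¹¹ m = 64.1 pm.

λ = 64.1 pm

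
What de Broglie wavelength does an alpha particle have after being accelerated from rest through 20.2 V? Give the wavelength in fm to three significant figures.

KE = 2eV = 2 × 1.602 × 10⁻¹⁹ × 20.20 = 6.472 × 10⁻¹⁸ J.
p = √(2mKE) = √(2 × 6.645 × 10⁻²⁷ × 6.472 × 10⁻¹⁸) = 2.933 × 10⁻²² kg·m/s.
λ = h/p = 6.626 × 10⁻³⁴ / 2.933 × 10⁻²² = 2.26 × 10⁻¹² m = 2260 fm.

λ = 2260 fm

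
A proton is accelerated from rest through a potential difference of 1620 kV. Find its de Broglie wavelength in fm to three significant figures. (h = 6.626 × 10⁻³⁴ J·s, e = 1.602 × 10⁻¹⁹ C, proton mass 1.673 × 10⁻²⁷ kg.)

λ = 22.5 fm

KE = eV = 1.602 × 10⁻¹⁹ × 1.620 × 10⁶ = 2.595 × 10⁻¹³ J.
p = √(2mKE) = √(2 × 1.673 × 10⁻²⁷ × 2.595 × 10⁻¹³) = 2.947 × 10⁻²⁰ kg·m/s.
λ = h/p = 6.626 × 10⁻³⁴ / 2.947 × 10⁻²⁰ = 2.25 × 10⁻¹⁴ m = 22.5 fm.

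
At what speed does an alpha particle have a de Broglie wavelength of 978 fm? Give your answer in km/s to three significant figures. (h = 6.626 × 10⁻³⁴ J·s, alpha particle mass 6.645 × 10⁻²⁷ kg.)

v = 102 km/s

p = h/λ = 6.626 × 10⁻³⁴ / 9.780 × 10⁻¹³ = 6.775 × 10⁻²² kg·m/s.
v = p/m = 6.775 × 10⁻²² / 6.645 × 10⁻²⁷ = 1.02 × 10⁵ m/s = 102 km/s.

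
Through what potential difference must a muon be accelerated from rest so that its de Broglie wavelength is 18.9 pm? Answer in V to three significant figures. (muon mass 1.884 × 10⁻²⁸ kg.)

p = h/λ = 6.626 × 10⁻³⁴ / 1.890 × 10⁻¹¹ = 3.506 × 10⁻²³ kg·m/s.
KE = p²/(2m) = 3.262 × 10⁻¹⁸ J.
V = KE/e = 3.262 × 10⁻¹⁸ / (1.602 × 10⁻¹⁹) = 20.4 V.

V = 20.4 V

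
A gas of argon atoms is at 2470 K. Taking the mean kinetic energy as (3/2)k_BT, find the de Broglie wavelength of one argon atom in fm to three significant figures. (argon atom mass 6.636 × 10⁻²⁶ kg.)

λ = 8040 fm

KE = (3/2)k_BT = 1.5 × 1.381 × 10⁻²³ × 2470 = 5.117 × 10⁻²⁰ J.
p = √(2mKE) = √(2 × 6.636 × 10⁻²⁶ × 5.117 × 10⁻²⁰) = 8.241 × 10⁻²³ kg·m/s.
λ = h/p = 8.04 × 10⁻¹² m = 8040 fm.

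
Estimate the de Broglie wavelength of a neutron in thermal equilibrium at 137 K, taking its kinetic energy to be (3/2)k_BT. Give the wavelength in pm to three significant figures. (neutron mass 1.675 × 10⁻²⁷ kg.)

KE = (3/2)k_BT = 1.5 × 1.381 × 10⁻²³ × 137 = 2.838 × 10⁻²¹ J.
p = √(2mKE) = √(2 × 1.675 × 10⁻²⁷ × 2.838 × 10⁻²¹) = 3.083 × 10⁻²⁴ kg·m/s.
λ = h/p = 2.15 × 10⁻¹⁰ m = 215 pm.

λ = 215 pm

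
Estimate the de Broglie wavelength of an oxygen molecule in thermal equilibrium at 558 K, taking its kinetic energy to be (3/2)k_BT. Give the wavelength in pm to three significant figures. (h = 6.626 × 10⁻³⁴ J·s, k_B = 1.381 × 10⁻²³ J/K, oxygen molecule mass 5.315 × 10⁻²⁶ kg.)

λ = 18.9 pm

KE = (3/2)k_BT = 1.5 × 1.381 × 10⁻²³ × 558 = 1.156 × 10⁻²⁰ J.
p = √(2mKE) = √(2 × 5.315 × 10⁻²⁶ × 1.156 × 10⁻²⁰) = 3.505 × 10⁻²³ kg·m/s.
λ = h/p = 1.89 × 10⁻¹¹ m = 18.9 pm.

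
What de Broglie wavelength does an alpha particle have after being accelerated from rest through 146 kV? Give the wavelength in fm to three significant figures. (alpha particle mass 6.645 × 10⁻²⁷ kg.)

λ = 26.6 fm

KE = 2eV = 2 × 1.602 × 10⁻¹⁹ × 1.460 × 10⁵ = 4.678 × 10⁻¹⁴ J.
p = √(2mKE) = √(2 × 6.645 × 10⁻²⁷ × 4.678 × 10⁻¹⁴) = 2.493 × 10⁻²⁰ kg·m/s.
λ = h/p = 6.626 × 10⁻³⁴ / 2.493 × 10⁻²⁰ = 2.66 × 10⁻¹⁴ m = 26.6 fm.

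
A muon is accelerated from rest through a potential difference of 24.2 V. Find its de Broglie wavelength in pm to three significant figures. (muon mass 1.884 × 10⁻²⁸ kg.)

λ = 17.3 pm

KE = eV = 1.602 × 10⁻¹⁹ × 24.20 = 3.877 × 10⁻¹⁸ J.
p = √(2mKE) = √(2 × 1.884 × 10⁻²⁸ × 3.877 × 10⁻¹⁸) = 3.822 × 10⁻²³ kg·m/s.
λ = h/p = 6.626 × 10⁻³⁴ / 3.822 × 10⁻²³ = 1.73 × 10⁻¹¹ m = 17.3 pm.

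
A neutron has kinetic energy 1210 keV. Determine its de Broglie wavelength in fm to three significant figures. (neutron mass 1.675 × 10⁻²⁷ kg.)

λ = 26.0 fm

KE = 1210 keV = 1.938 × 10⁻¹³ J.
p = √(2mKE) = √(2 × 1.675 × 10⁻²⁷ × 1.938 × 10⁻¹³) = 2.548 × 10⁻²⁰ kg·m/s.
λ = h/p = 6.626 × 10⁻³⁴ / 2.548 × 10⁻²⁰ = 2.60 × 10⁻¹⁴ m = 26.0 fm.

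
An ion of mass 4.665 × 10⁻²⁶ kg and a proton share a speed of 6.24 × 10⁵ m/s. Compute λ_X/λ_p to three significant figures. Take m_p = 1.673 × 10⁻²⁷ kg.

At fixed v, p = mv so λ = h/(mv) ∝ 1/m.
λ_X/λ_p = m_p/m_X = 1.673 × 10⁻²⁷/4.665 × 10⁻²⁶ = 0.0359.

λ_X/λ_p = 0.0359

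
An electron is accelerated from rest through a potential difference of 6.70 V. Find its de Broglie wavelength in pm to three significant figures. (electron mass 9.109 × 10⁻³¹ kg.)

λ = 474 pm

KE = eV = 1.602 × 10⁻¹⁹ × 6.700 = 1.073 × 10⁻¹⁸ J.
p = √(2mKE) = √(2 × 9.109 × 10⁻³¹ × 1.073 × 10⁻¹⁸) = 1.398 × 10⁻²⁴ kg·m/s.
λ = h/p = 6.626 × 10⁻³⁴ / 1.398 × 10⁻²⁴ = 4.74 × 10⁻¹⁰ m = 474 pm.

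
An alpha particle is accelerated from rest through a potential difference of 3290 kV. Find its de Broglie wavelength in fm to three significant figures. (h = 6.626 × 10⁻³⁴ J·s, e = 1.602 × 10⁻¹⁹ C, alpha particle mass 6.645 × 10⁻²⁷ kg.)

KE = 2eV = 2 × 1.602 × 10⁻¹⁹ × 3.290 × 10⁶ = 1.054 × 10⁻¹² J.
p = √(2mKE) = √(2 × 6.645 × 10⁻²⁷ × 1.054 × 10⁻¹²) = 1.184 × 10⁻¹⁹ kg·m/s.
λ = h/p = 6.626 × 10⁻³⁴ / 1.184 × 10⁻¹⁹ = 5.60 × 10⁻¹⁵ m = 5.60 fm.

λ = 5.60 fm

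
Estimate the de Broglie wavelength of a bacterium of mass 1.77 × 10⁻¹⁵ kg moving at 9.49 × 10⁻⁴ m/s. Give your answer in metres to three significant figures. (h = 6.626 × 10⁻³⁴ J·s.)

p = mv = 1.77 × 10⁻¹⁵ × 9.49 × 10⁻⁴ = 1.680 × 10⁻¹⁸ kg·m/s.
λ = h/p = 6.626 × 10⁻³⁴ / 1.680 × 10⁻¹⁸ = 3.94 × 10⁻¹⁶ m.

λ = 3.94 × 10⁻¹⁶ m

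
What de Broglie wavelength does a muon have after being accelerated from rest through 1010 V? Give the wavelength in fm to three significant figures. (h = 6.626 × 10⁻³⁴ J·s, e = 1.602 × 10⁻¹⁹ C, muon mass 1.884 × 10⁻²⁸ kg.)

KE = eV = 1.602 × 10⁻¹⁹ × 1010 = 1.618 × 10⁻¹⁶ J.
p = √(2mKE) = √(2 × 1.884 × 10⁻²⁸ × 1.618 × 10⁻¹⁶) = 2.469 × 10⁻²² kg·m/s.
λ = h/p = 6.626 × 10⁻³⁴ / 2.469 × 10⁻²² = 2.68 × 10⁻¹² m = 2680 fm.

λ = 2680 fm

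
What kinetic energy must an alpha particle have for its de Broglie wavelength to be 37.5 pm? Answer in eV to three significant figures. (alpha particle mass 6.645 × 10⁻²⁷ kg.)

p = h/λ = 6.626 × 10⁻³⁴ / 3.750 × 10⁻¹¹ = 1.767 × 10⁻²³ kg·m/s.
KE = p²/(2m) = (1.767 × 10⁻²³)² / (2 × 6.645 × 10⁻²⁷) = 2.349 × 10⁻²⁰ J = 0.147 eV.

KE = 0.147 eV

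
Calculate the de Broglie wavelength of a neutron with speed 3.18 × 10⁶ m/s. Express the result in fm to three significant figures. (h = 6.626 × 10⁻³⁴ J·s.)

p = mv = 1.675 × 10⁻²⁷ × 3.18 × 10⁶ = 5.327 × 10⁻²¹ kg·m/s.
λ = h/p = 6.626 × 10⁻³⁴ / 5.327 × 10⁻²¹ = 1.24 × 10⁻¹³ m = 124 fm.

λ = 124 fm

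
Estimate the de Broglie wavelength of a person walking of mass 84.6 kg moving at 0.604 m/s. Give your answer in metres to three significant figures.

p = mv = 84.6 × 0.604 = 5.110 × 10¹ kg·m/s.
λ = h/p = 6.626 × 10⁻³⁴ / 5.110 × 10¹ = 1.30 × 10⁻³⁵ m.

λ = 1.30 × 10⁻³⁵ m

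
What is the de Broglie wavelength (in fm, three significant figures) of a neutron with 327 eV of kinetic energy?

λ = 1580 fm

KE = 327 eV = 5.239 × 10⁻¹⁷ J.
p = √(2mKE) = √(2 × 1.675 × 10⁻²⁷ × 5.239 × 10⁻¹⁷) = 4.189 × 10⁻²² kg·m/s.
λ = h/p = 6.626 × 10⁻³⁴ / 4.189 × 10⁻²² = 1.58 × 10⁻¹² m = 1580 fm.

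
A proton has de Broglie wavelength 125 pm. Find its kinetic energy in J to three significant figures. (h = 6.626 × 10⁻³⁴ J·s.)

KE = 8.40 × 10⁻²¹ J

p = h/λ = 6.626 × 10⁻³⁴ / 1.250 × 10⁻¹⁰ = 5.301 × 10⁻²⁴ kg·m/s.
KE = p²/(2m) = (5.301 × 10⁻²⁴)² / (2 × 1.673 × 10⁻²⁷) = 8.398 × 10⁻²¹ J = 8.40 × 10⁻²¹ J.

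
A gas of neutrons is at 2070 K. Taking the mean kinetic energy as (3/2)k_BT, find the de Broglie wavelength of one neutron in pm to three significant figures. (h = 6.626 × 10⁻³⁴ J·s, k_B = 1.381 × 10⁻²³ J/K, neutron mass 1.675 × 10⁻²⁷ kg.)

KE = (3/2)k_BT = 1.5 × 1.381 × 10⁻²³ × 2070 = 4.288 × 10⁻²⁰ J.
p = √(2mKE) = √(2 × 1.675 × 10⁻²⁷ × 4.288 × 10⁻²⁰) = 1.199 × 10⁻²³ kg·m/s.
λ = h/p = 5.53 × 10⁻¹¹ m = 55.3 pm.

λ = 55.3 pm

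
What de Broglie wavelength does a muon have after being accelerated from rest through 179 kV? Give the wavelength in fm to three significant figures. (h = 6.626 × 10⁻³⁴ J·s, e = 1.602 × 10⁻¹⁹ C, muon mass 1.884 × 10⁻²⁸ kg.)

KE = eV = 1.602 × 10⁻¹⁹ × 1.790 × 10⁵ = 2.868 × 10⁻¹⁴ J.
p = √(2mKE) = √(2 × 1.884 × 10⁻²⁸ × 2.868 × 10⁻¹⁴) = 3.287 × 10⁻²¹ kg·m/s.
λ = h/p = 6.626 × 10⁻³⁴ / 3.287 × 10⁻²¹ = 2.02 × 10⁻¹³ m = 202 fm.

λ = 202 fm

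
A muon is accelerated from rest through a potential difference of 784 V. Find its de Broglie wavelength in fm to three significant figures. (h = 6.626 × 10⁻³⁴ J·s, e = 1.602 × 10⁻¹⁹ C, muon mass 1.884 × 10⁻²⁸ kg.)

KE = eV = 1.602 × 10⁻¹⁹ × 784.0 = 1.256 × 10⁻¹⁶ J.
p = √(2mKE) = √(2 × 1.884 × 10⁻²⁸ × 1.256 × 10⁻¹⁶) = 2.175 × 10⁻²² kg·m/s.
λ = h/p = 6.626 × 10⁻³⁴ / 2.175 × 10⁻²² = 3.05 × 10⁻¹² m = 3050 fm.

λ = 3050 fm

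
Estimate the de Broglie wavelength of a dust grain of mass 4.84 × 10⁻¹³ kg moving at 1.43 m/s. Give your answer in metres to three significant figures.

λ = 9.57 × 10⁻²² m

p = mv = 4.84 × 10⁻¹³ × 1.43 = 6.921 × 10⁻¹³ kg·m/s.
λ = h/p = 6.626 × 10⁻³⁴ / 6.921 × 10⁻¹³ = 9.57 × 10⁻²² m.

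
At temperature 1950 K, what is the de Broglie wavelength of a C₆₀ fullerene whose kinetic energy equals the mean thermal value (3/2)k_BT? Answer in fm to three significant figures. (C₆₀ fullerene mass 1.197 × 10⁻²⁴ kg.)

λ = 2130 fm

KE = (3/2)k_BT = 1.5 × 1.381 × 10⁻²³ × 1950 = 4.039 × 10⁻²⁰ J.
p = √(2mKE) = √(2 × 1.197 × 10⁻²⁴ × 4.039 × 10⁻²⁰) = 3.110 × 10⁻²² kg·m/s.
λ = h/p = 2.13 × 10⁻¹² m = 2130 fm.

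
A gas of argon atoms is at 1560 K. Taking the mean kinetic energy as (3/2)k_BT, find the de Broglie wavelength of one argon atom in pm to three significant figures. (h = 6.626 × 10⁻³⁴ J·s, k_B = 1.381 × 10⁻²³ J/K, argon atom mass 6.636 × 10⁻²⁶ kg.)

λ = 10.1 pm

KE = (3/2)k_BT = 1.5 × 1.381 × 10⁻²³ × 1560 = 3.232 × 10⁻²⁰ J.
p = √(2mKE) = √(2 × 6.636 × 10⁻²⁶ × 3.232 × 10⁻²⁰) = 6.549 × 10⁻²³ kg·m/s.
λ = h/p = 1.01 × 10⁻¹¹ m = 10.1 pm.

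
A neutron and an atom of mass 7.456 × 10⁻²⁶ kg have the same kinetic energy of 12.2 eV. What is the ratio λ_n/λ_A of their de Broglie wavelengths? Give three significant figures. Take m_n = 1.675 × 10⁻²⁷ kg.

λ_n/λ_A = 6.67

At fixed KE, p = √(2mKE) so λ = h/p ∝ 1/√m.
λ_n/λ_A = √(m_A/m_n) = √(7.456 × 10⁻²⁶/1.675 × 10⁻²⁷) = √(44.51) = 6.67.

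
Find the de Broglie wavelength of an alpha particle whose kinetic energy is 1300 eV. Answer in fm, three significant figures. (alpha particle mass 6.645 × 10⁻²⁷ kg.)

KE = 1300 eV = 2.083 × 10⁻¹⁶ J.
p = √(2mKE) = √(2 × 6.645 × 10⁻²⁷ × 2.083 × 10⁻¹⁶) = 1.664 × 10⁻²¹ kg·m/s.
λ = h/p = 6.626 × 10⁻³⁴ / 1.664 × 10⁻²¹ = 3.98 × 10⁻¹³ m = 398 fm.

λ = 398 fm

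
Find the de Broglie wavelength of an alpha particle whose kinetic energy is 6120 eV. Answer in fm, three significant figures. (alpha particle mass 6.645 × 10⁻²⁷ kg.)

KE = 6120 eV = 9.804 × 10⁻¹⁶ J.
p = √(2mKE) = √(2 × 6.645 × 10⁻²⁷ × 9.804 × 10⁻¹⁶) = 3.610 × 10⁻²¹ kg·m/s.
λ = h/p = 6.626 × 10⁻³⁴ / 3.610 × 10⁻²¹ = 1.84 × 10⁻¹³ m = 184 fm.

λ = 184 fm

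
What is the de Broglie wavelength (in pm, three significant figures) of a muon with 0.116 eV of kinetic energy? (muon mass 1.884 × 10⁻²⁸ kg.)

KE = 0.116 eV = 1.858 × 10⁻²⁰ J.
p = √(2mKE) = √(2 × 1.884 × 10⁻²⁸ × 1.858 × 10⁻²⁰) = 2.646 × 10⁻²⁴ kg·m/s.
λ = h/p = 6.626 × 10⁻³⁴ / 2.646 × 10⁻²⁴ = 2.50 × 10⁻¹⁰ m = 250 pm.

λ = 250 pm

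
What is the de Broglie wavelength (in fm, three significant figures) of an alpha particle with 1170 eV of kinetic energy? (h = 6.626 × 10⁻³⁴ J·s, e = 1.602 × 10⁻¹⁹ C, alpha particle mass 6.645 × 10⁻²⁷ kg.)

λ = 420 fm

KE = 1170 eV = 1.874 × 10⁻¹⁶ J.
p = √(2mKE) = √(2 × 6.645 × 10⁻²⁷ × 1.874 × 10⁻¹⁶) = 1.578 × 10⁻²¹ kg·m/s.
λ = h/p = 6.626 × 10⁻³⁴ / 1.578 × 10⁻²¹ = 4.20 × 10⁻¹³ m = 420 fm.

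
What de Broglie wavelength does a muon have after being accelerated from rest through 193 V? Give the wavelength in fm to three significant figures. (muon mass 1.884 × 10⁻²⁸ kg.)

λ = 6140 fm

KE = eV = 1.602 × 10⁻¹⁹ × 193.0 = 3.092 × 10⁻¹⁷ J.
p = √(2mKE) = √(2 × 1.884 × 10⁻²⁸ × 3.092 × 10⁻¹⁷) = 1.079 × 10⁻²² kg·m/s.
λ = h/p = 6.626 × 10⁻³⁴ / 1.079 × 10⁻²² = 6.14 × 10⁻¹² m = 6140 fm.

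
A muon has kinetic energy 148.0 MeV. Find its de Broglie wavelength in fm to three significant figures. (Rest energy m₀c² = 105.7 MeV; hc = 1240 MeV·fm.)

Total energy E = KE + m₀c² = 148.0 + 105.7 = 253.7 MeV.
(pc)² = E² − (m₀c²)² = (253.7)² − (105.7)² = 5.319 × 10⁴ MeV², so pc = 230.6 MeV.
λ = hc/(pc) = 1240 MeV·fm / 230.6 MeV = 5.38 fm.

λ = 5.38 fm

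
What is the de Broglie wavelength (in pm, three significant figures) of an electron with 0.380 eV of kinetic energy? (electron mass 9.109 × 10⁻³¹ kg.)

KE = 0.380 eV = 6.088 × 10⁻²⁰ J.
p = √(2mKE) = √(2 × 9.109 × 10⁻³¹ × 6.088 × 10⁻²⁰) = 3.330 × 10⁻²⁵ kg·m/s.
λ = h/p = 6.626 × 10⁻³⁴ / 3.330 × 10⁻²⁵ = 1.99 × 10⁻⁹ m = 1990 pm.

λ = 1990 pm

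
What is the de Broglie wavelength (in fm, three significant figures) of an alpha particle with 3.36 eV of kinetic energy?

KE = 3.36 eV = 5.383 × 10⁻¹⁹ J.
p = √(2mKE) = √(2 × 6.645 × 10⁻²⁷ × 5.383 × 10⁻¹⁹) = 8.458 × 10⁻²³ kg·m/s.
λ = h/p = 6.626 × 10⁻³⁴ / 8.458 × 10⁻²³ = 7.83 × 10⁻¹² m = 7830 fm.

λ = 7830 fm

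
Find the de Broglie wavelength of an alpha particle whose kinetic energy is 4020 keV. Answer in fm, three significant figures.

λ = 7.16 fm

KE = 4020 keV = 6.440 × 10⁻¹³ J.
p = √(2mKE) = √(2 × 6.645 × 10⁻²⁷ × 6.440 × 10⁻¹³) = 9.251 × 10⁻²⁰ kg·m/s.
λ = h/p = 6.626 × 10⁻³⁴ / 9.251 × 10⁻²⁰ = 7.16 × 10⁻¹⁵ m = 7.16 fm.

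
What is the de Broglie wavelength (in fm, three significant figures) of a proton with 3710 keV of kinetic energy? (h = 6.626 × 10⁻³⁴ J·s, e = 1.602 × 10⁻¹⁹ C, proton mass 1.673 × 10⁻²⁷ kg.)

λ = 14.9 fm

KE = 3710 keV = 5.943 × 10⁻¹³ J.
p = √(2mKE) = √(2 × 1.673 × 10⁻²⁷ × 5.943 × 10⁻¹³) = 4.459 × 10⁻²⁰ kg·m/s.
λ = h/p = 6.626 × 10⁻³⁴ / 4.459 × 10⁻²⁰ = 1.49 × 10⁻¹⁴ m = 14.9 fm.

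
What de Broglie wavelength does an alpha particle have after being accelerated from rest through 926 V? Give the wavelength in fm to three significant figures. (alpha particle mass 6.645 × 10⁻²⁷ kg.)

λ = 334 fm

KE = 2eV = 2 × 1.602 × 10⁻¹⁹ × 926.0 = 2.967 × 10⁻¹⁶ J.
p = √(2mKE) = √(2 × 6.645 × 10⁻²⁷ × 2.967 × 10⁻¹⁶) = 1.986 × 10⁻²¹ kg·m/s.
λ = h/p = 6.626 × 10⁻³⁴ / 1.986 × 10⁻²¹ = 3.34 × 10⁻¹³ m = 334 fm.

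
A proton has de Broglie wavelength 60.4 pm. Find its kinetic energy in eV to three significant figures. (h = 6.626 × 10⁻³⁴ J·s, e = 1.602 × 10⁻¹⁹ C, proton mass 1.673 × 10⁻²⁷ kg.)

KE = 0.225 eV

p = h/λ = 6.626 × 10⁻³⁴ / 6.040 × 10⁻¹¹ = 1.097 × 10⁻²³ kg·m/s.
KE = p²/(2m) = (1.097 × 10⁻²³)² / (2 × 1.673 × 10⁻²⁷) = 3.597 × 10⁻²⁰ J = 0.225 eV.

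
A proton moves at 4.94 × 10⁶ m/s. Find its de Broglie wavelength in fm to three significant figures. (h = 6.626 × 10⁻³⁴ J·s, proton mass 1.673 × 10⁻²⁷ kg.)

p = mv = 1.673 × 10⁻²⁷ × 4.94 × 10⁶ = 8.265 × 10⁻²¹ kg·m/s.
λ = h/p = 6.626 × 10⁻³⁴ / 8.265 × 10⁻²¹ = 8.02 × 10⁻¹⁴ m = 80.2 fm.

λ = 80.2 fm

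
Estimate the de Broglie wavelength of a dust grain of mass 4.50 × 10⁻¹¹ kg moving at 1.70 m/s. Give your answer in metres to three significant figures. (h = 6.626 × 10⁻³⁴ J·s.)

p = mv = 4.50 × 10⁻¹¹ × 1.70 = 7.650 × 10⁻¹¹ kg·m/s.
λ = h/p = 6.626 × 10⁻³⁴ / 7.650 × 10⁻¹¹ = 8.66 × 10⁻²⁴ m.

λ = 8.66 × 10⁻²⁴ m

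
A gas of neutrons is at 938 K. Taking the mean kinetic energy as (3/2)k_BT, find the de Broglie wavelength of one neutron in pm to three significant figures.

KE = (3/2)k_BT = 1.5 × 1.381 × 10⁻²³ × 938 = 1.943 × 10⁻²⁰ J.
p = √(2mKE) = √(2 × 1.675 × 10⁻²⁷ × 1.943 × 10⁻²⁰) = 8.068 × 10⁻²⁴ kg·m/s.
λ = h/p = 8.21 × 10⁻¹¹ m = 82.1 pm.

λ = 82.1 pm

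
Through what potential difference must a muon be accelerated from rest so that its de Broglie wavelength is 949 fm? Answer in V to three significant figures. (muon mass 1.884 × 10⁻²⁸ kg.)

V = 8080 V

p = h/λ = 6.626 × 10⁻³⁴ / 9.490 × 10⁻¹³ = 6.982 × 10⁻²² kg·m/s.
KE = p²/(2m) = 1.294 × 10⁻¹⁵ J.
V = KE/e = 1.294 × 10⁻¹⁵ / (1.602 × 10⁻¹⁹) = 8080 V.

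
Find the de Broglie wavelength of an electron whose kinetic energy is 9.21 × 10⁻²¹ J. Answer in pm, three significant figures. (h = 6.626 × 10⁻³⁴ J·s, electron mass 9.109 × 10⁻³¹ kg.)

λ = 5120 pm

p = √(2mKE) = √(2 × 9.109 × 10⁻³¹ × 9.210 × 10⁻²¹) = 1.295 × 10⁻²⁵ kg·m/s.
λ = h/p = 6.626 × 10⁻³⁴ / 1.295 × 10⁻²⁵ = 5.12 × 10⁻⁹ m = 5120 pm.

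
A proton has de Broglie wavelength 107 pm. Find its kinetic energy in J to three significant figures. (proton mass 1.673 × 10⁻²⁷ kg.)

KE = 1.15 × 10⁻²⁰ J

p = h/λ = 6.626 × 10⁻³⁴ / 1.070 × 10⁻¹⁰ = 6.193 × 10⁻²⁴ kg·m/s.
KE = p²/(2m) = (6.193 × 10⁻²⁴)² / (2 × 1.673 × 10⁻²⁷) = 1.146 × 10⁻²⁰ J = 1.15 × 10⁻²⁰ J.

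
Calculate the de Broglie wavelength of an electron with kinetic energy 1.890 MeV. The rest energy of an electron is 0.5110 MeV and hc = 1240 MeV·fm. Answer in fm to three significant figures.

λ = 529 fm

Total energy E = KE + m₀c² = 1.890 + 0.5110 = 2.4010 MeV.
(pc)² = E² − (m₀c²)² = (2.4010)² − (0.5110)² = 5.504 MeV², so pc = 2.346 MeV.
λ = hc/(pc) = 1240 MeV·fm / 2.346 MeV = 529 fm.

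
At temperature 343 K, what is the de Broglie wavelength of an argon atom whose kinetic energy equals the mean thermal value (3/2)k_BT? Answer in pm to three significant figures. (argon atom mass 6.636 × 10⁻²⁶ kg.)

λ = 21.6 pm

KE = (3/2)k_BT = 1.5 × 1.381 × 10⁻²³ × 343 = 7.105 × 10⁻²¹ J.
p = √(2mKE) = √(2 × 6.636 × 10⁻²⁶ × 7.105 × 10⁻²¹) = 3.071 × 10⁻²³ kg·m/s.
λ = h/p = 2.16 × 10⁻¹¹ m = 21.6 pm.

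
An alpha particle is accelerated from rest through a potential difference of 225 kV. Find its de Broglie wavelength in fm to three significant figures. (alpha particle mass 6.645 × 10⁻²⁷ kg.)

KE = 2eV = 2 × 1.602 × 10⁻¹⁹ × 2.250 × 10⁵ = 7.209 × 10⁻¹⁴ J.
p = √(2mKE) = √(2 × 6.645 × 10⁻²⁷ × 7.209 × 10⁻¹⁴) = 3.095 × 10⁻²⁰ kg·m/s.
λ = h/p = 6.626 × 10⁻³⁴ / 3.095 × 10⁻²⁰ = 2.14 × 10⁻¹⁴ m = 21.4 fm.

λ = 21.4 fm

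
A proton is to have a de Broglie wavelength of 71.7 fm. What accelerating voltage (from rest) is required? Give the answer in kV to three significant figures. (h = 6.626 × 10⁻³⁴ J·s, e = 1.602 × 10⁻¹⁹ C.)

p = h/λ = 6.626 × 10⁻³⁴ / 7.170 × 10⁻¹⁴ = 9.241 × 10⁻²¹ kg·m/s.
KE = p²/(2m) = 2.552 × 10⁻¹⁴ J.
V = KE/e = 2.552 × 10⁻¹⁴ / (1.602 × 10⁻¹⁹) = 159 kV.

V = 159 kV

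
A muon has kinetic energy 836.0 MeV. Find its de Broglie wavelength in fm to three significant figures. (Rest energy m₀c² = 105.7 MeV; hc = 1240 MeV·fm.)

Total energy E = KE + m₀c² = 836.0 + 105.7 = 941.7 MeV.
(pc)² = E² − (m₀c²)² = (941.7)² − (105.7)² = 8.756 × 10⁵ MeV², so pc = 935.7 MeV.
λ = hc/(pc) = 1240 MeV·fm / 935.7 MeV = 1.33 fm.

λ = 1.33 fm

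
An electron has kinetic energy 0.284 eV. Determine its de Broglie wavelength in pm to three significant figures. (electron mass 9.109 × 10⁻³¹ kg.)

λ = 2300 pm

KE = 0.284 eV = 4.550 × 10⁻²⁰ J.
p = √(2mKE) = √(2 × 9.109 × 10⁻³¹ × 4.550 × 10⁻²⁰) = 2.879 × 10⁻²⁵ kg·m/s.
λ = h/p = 6.626 × 10⁻³⁴ / 2.879 × 10⁻²⁵ = 2.30 × 10⁻⁹ m = 2300 pm.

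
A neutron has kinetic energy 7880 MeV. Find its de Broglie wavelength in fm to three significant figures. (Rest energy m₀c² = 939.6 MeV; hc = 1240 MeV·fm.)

λ = 0.141 fm

Total energy E = KE + m₀c² = 7880 + 939.6 = 8819.6 MeV.
(pc)² = E² − (m₀c²)² = (8819.6)² − (939.6)² = 7.690 × 10⁷ MeV², so pc = 8769 MeV.
λ = hc/(pc) = 1240 MeV·fm / 8769 MeV = 0.141 fm.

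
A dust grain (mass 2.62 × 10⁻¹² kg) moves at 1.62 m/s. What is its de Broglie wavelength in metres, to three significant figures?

λ = 1.56 × 10⁻²² m

p = mv = 2.62 × 10⁻¹² × 1.62 = 4.244 × 10⁻¹² kg·m/s.
λ = h/p = 6.626 × 10⁻³⁴ / 4.244 × 10⁻¹² = 1.56 × 10⁻²² m.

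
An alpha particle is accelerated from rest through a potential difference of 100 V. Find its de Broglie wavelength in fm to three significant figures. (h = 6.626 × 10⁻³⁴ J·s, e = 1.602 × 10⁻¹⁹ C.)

λ = 1020 fm

KE = 2eV = 2 × 1.602 × 10⁻¹⁹ × 100.0 = 3.204 × 10⁻¹⁷ J.
p = √(2mKE) = √(2 × 6.645 × 10⁻²⁷ × 3.204 × 10⁻¹⁷) = 6.525 × 10⁻²² kg·m/s.
λ = h/p = 6.626 × 10⁻³⁴ / 6.525 × 10⁻²² = 1.02 × 10⁻¹² m = 1020 fm.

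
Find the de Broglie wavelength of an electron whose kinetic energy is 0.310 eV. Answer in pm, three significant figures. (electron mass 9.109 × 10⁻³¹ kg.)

λ = 2200 pm

KE = 0.310 eV = 4.966 × 10⁻²⁰ J.
p = √(2mKE) = √(2 × 9.109 × 10⁻³¹ × 4.966 × 10⁻²⁰) = 3.008 × 10⁻²⁵ kg·m/s.
λ = h/p = 6.626 × 10⁻³⁴ / 3.008 × 10⁻²⁵ = 2.20 × 10⁻⁹ m = 2200 pm.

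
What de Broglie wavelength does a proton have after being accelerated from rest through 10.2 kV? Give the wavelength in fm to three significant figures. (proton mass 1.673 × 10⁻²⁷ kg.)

KE = eV = 1.602 × 10⁻¹⁹ × 1.020 × 10⁴ = 1.634 × 10⁻¹⁵ J.
p = √(2mKE) = √(2 × 1.673 × 10⁻²⁷ × 1.634 × 10⁻¹⁵) = 2.338 × 10⁻²¹ kg·m/s.
λ = h/p = 6.626 × 10⁻³⁴ / 2.338 × 10⁻²¹ = 2.83 × 10⁻¹³ m = 283 fm.

λ = 283 fm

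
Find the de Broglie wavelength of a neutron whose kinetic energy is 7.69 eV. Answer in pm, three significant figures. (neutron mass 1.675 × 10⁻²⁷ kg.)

λ = 10.3 pm

KE = 7.69 eV = 1.232 × 10⁻¹⁸ J.
p = √(2mKE) = √(2 × 1.675 × 10⁻²⁷ × 1.232 × 10⁻¹⁸) = 6.424 × 10⁻²³ kg·m/s.
λ = h/p = 6.626 × 10⁻³⁴ / 6.424 × 10⁻²³ = 1.03 × 10⁻¹¹ m = 10.3 pm.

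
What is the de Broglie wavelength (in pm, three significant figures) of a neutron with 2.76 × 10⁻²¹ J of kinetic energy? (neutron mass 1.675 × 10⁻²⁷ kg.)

λ = 218 pm

p = √(2mKE) = √(2 × 1.675 × 10⁻²⁷ × 2.760 × 10⁻²¹) = 3.041 × 10⁻²⁴ kg·m/s.
λ = h/p = 6.626 × 10⁻³⁴ / 3.041 × 10⁻²⁴ = 2.18 × 10⁻¹⁰ m = 218 pm.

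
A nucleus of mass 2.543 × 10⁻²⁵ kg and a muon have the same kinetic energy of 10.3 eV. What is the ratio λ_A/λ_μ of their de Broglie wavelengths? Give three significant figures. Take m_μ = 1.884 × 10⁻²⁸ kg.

λ_A/λ_μ = 0.0272

At fixed KE, p = √(2mKE) so λ = h/p ∝ 1/√m.
λ_A/λ_μ = √(m_μ/m_A) = √(1.884 × 10⁻²⁸/2.543 × 10⁻²⁵) = √(7.409 × 10⁻⁴) = 0.0272.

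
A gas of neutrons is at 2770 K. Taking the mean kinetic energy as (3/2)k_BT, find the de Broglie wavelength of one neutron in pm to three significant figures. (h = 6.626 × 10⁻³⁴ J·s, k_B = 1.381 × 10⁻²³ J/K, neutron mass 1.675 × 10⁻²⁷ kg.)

λ = 47.8 pm

KE = (3/2)k_BT = 1.5 × 1.381 × 10⁻²³ × 2770 = 5.738 × 10⁻²⁰ J.
p = √(2mKE) = √(2 × 1.675 × 10⁻²⁷ × 5.738 × 10⁻²⁰) = 1.386 × 10⁻²³ kg·m/s.
λ = h/p = 4.78 × 10⁻¹¹ m = 47.8 pm.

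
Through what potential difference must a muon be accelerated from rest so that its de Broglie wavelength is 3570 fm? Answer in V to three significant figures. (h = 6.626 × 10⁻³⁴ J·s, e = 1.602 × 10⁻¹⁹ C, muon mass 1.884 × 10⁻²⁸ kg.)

p = h/λ = 6.626 × 10⁻³⁴ / 3.570 × 10⁻¹² = 1.856 × 10⁻²² kg·m/s.
KE = p²/(2m) = 9.142 × 10⁻¹⁷ J.
V = KE/e = 9.142 × 10⁻¹⁷ / (1.602 × 10⁻¹⁹) = 571 V.

V = 571 V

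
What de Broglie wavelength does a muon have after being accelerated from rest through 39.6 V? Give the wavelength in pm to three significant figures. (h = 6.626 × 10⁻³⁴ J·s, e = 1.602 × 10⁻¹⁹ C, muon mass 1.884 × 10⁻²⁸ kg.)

λ = 13.6 pm

KE = eV = 1.602 × 10⁻¹⁹ × 39.60 = 6.344 × 10⁻¹⁸ J.
p = √(2mKE) = √(2 × 1.884 × 10⁻²⁸ × 6.344 × 10⁻¹⁸) = 4.889 × 10⁻²³ kg·m/s.
λ = h/p = 6.626 × 10⁻³⁴ / 4.889 × 10⁻²³ = 1.36 × 10⁻¹¹ m = 13.6 pm.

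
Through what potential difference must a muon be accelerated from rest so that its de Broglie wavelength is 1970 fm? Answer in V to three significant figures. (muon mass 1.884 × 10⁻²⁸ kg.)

p = h/λ = 6.626 × 10⁻³⁴ / 1.970 × 10⁻¹² = 3.363 × 10⁻²² kg·m/s.
KE = p²/(2m) = 3.002 × 10⁻¹⁶ J.
V = KE/e = 3.002 × 10⁻¹⁶ / (1.602 × 10⁻¹⁹) = 1870 V.

V = 1870 V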